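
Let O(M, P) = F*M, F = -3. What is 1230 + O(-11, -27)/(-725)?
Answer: 891717/725 ≈ 1230.0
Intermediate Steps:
O(M, P) = -3*M
1230 + O(-11, -27)/(-725) = 1230 - 3*(-11)/(-725) = 1230 + 33*(-1/725) = 1230 - 33/725 = 891717/725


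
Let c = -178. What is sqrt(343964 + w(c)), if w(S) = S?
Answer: sqrt(343786) ≈ 586.33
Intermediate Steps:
sqrt(343964 + w(c)) = sqrt(343964 - 178) = sqrt(343786)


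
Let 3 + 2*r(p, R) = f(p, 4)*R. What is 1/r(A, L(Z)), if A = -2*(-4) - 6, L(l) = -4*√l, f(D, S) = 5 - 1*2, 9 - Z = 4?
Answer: 2/237 - 8*√5/237 ≈ -0.067040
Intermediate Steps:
Z = 5 (Z = 9 - 1*4 = 9 - 4 = 5)
f(D, S) = 3 (f(D, S) = 5 - 2 = 3)
A = 2 (A = 8 - 6 = 2)
r(p, R) = -3/2 + 3*R/2 (r(p, R) = -3/2 + (3*R)/2 = -3/2 + 3*R/2)
1/r(A, L(Z)) = 1/(-3/2 + 3*(-4*√5)/2) = 1/(-3/2 - 6*√5)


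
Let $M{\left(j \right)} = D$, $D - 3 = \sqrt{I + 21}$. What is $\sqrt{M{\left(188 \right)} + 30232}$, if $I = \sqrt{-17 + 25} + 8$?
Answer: $\sqrt{30235 + \sqrt{29 + 2 \sqrt{2}}} \approx 173.9$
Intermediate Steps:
$I = 8 + 2 \sqrt{2}$ ($I = \sqrt{8} + 8 = 2 \sqrt{2} + 8 = 8 + 2 \sqrt{2} \approx 10.828$)
$D = 3 + \sqrt{29 + 2 \sqrt{2}}$ ($D = 3 + \sqrt{\left(8 + 2 \sqrt{2}\right) + 21} = 3 + \sqrt{29 + 2 \sqrt{2}} \approx 8.6417$)
$M{\left(j \right)} = 3 + \sqrt{29 + 2 \sqrt{2}}$
$\sqrt{M{\left(188 \right)} + 30232} = \sqrt{\left(3 + \sqrt{29 + 2 \sqrt{2}}\right) + 30232} = \sqrt{30235 + \sqrt{29 + 2 \sqrt{2}}}$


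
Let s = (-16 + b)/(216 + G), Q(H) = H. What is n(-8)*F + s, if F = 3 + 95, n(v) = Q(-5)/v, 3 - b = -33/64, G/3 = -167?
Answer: 1117999/18240 ≈ 61.294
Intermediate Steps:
G = -501 (G = 3*(-167) = -501)
b = 225/64 (b = 3 - (-33)/64 = 3 - 1*(-33/64) = 3 + 33/64 = 225/64 ≈ 3.5156)
s = 799/18240 (s = (-16 + 225/64)/(216 - 501) = -799/64/(-285) = -799/64*(-1/285) = 799/18240 ≈ 0.043805)
n(v) = -5/v
F = 98
n(-8)*F + s = -5/(-8)*98 + 799/18240 = -5*(-1/8)*98 + 799/18240 = (5/8)*98 + 799/18240 = 245/4 + 799/18240 = 1117999/18240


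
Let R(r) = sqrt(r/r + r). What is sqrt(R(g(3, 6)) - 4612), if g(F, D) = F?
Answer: I*sqrt(4610) ≈ 67.897*I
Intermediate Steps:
R(r) = sqrt(1 + r)
sqrt(R(g(3, 6)) - 4612) = sqrt(sqrt(1 + 3) - 4612) = sqrt(sqrt(4) - 4612) = sqrt(2 - 4612) = sqrt(-4610) = I*sqrt(4610)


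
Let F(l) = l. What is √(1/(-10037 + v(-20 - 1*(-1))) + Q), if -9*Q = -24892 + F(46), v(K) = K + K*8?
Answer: √161814637842/7656 ≈ 52.542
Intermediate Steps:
v(K) = 9*K (v(K) = K + 8*K = 9*K)
Q = 8282/3 (Q = -(-24892 + 46)/9 = -⅑*(-24846) = 8282/3 ≈ 2760.7)
√(1/(-10037 + v(-20 - 1*(-1))) + Q) = √(1/(-10037 + 9*(-20 - 1*(-1))) + 8282/3) = √(1/(-10037 + 9*(-20 + 1)) + 8282/3) = √(1/(-10037 + 9*(-19)) + 8282/3) = √(1/(-10037 - 171) + 8282/3) = √(1/(-10208) + 8282/3) = √(-1/10208 + 8282/3) = √(84542653/30624) = √161814637842/7656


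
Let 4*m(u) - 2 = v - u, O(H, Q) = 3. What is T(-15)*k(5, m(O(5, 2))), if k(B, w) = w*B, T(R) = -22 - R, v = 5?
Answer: -35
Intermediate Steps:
m(u) = 7/4 - u/4 (m(u) = 1/2 + (5 - u)/4 = 1/2 + (5/4 - u/4) = 7/4 - u/4)
k(B, w) = B*w
T(-15)*k(5, m(O(5, 2))) = (-22 - 1*(-15))*(5*(7/4 - 1/4*3)) = (-22 + 15)*(5*(7/4 - 3/4)) = -35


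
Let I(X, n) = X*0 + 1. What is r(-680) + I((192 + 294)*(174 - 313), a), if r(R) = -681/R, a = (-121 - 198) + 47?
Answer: 1361/680 ≈ 2.0015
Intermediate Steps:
a = -272 (a = -319 + 47 = -272)
I(X, n) = 1 (I(X, n) = 0 + 1 = 1)
r(-680) + I((192 + 294)*(174 - 313), a) = -681/(-680) + 1 = -681*(-1/680) + 1 = 681/680 + 1 = 1361/680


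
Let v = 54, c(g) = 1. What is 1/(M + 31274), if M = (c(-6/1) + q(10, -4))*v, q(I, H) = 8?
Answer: 1/31760 ≈ 3.1486e-5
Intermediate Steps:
M = 486 (M = (1 + 8)*54 = 9*54 = 486)
1/(M + 31274) = 1/(486 + 31274) = 1/31760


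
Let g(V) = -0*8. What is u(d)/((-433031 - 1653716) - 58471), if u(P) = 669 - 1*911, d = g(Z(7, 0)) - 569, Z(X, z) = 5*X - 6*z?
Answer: 121/1072609 ≈ 0.00011281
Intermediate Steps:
Z(X, z) = -6*z + 5*X
g(V) = 0 (g(V) = -1*0 = 0)
d = -569 (d = 0 - 569 = -569)
u(P) = -242 (u(P) = 669 - 911 = -242)
u(d)/((-433031 - 1653716) - 58471) = -242/((-433031 - 1653716) - 58471) = -242/(-2086747 - 58471) = -242/(-2145218) = -242*(-1/2145218) = 121/1072609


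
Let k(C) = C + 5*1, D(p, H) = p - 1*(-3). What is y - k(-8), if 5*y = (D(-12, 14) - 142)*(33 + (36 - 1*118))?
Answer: 7414/5 ≈ 1482.8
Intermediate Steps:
D(p, H) = 3 + p (D(p, H) = p + 3 = 3 + p)
k(C) = 5 + C (k(C) = C + 5 = 5 + C)
y = 7399/5 (y = (((3 - 12) - 142)*(33 + (36 - 1*118)))/5 = ((-9 - 142)*(33 + (36 - 118)))/5 = (-151*(33 - 82))/5 = (-151*(-49))/5 = (⅕)*7399 = 7399/5 ≈ 1479.8)
y - k(-8) = 7399/5 - (5 - 8) = 7399/5 - 1*(-3) = 7399/5 + 3 = 7414/5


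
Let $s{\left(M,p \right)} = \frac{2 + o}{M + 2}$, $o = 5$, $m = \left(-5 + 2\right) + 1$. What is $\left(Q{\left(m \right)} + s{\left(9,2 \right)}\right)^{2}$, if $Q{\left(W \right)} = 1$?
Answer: $\frac{324}{121} \approx 2.6777$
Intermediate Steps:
$m = -2$ ($m = -3 + 1 = -2$)
$s{\left(M,p \right)} = \frac{7}{2 + M}$ ($s{\left(M,p \right)} = \frac{2 + 5}{M + 2} = \frac{7}{2 + M}$)
$\left(Q{\left(m \right)} + s{\left(9,2 \right)}\right)^{2} = \left(1 + \frac{7}{2 + 9}\right)^{2} = \left(1 + \frac{7}{11}\right)^{2} = \left(\frac{18}{11}\right)^{2} = \frac{324}{121}$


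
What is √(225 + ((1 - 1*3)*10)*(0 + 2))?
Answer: √185 ≈ 13.601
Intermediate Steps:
√(225 + ((1 - 1*3)*10)*(0 + 2)) = √(225 + ((1 - 3)*10)*2) = √(225 - 2*10*2) = √(225 - 20*2) = √(225 - 40) = √185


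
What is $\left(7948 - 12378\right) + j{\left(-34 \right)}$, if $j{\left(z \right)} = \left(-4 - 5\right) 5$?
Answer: $-4475$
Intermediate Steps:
$j{\left(z \right)} = -45$ ($j{\left(z \right)} = \left(-9\right) 5 = -45$)
$\left(7948 - 12378\right) + j{\left(-34 \right)} = \left(7948 - 12378\right) - 45 = -4430 - 45 = -4475$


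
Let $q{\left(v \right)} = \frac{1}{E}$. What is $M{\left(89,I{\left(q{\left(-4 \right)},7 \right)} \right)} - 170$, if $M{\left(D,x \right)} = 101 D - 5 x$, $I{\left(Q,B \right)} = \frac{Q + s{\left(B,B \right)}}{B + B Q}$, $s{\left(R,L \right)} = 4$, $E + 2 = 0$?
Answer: $8814$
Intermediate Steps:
$E = -2$ ($E = -2 + 0 = -2$)
$q{\left(v \right)} = - \frac{1}{2}$ ($q{\left(v \right)} = \frac{1}{-2} = - \frac{1}{2}$)
$I{\left(Q,B \right)} = \frac{4 + Q}{B + B Q}$ ($I{\left(Q,B \right)} = \frac{Q + 4}{B + B Q} = \frac{4 + Q}{B + B Q}$)
$M{\left(D,x \right)} = - 5 x + 101 D$
$M{\left(89,I{\left(q{\left(-4 \right)},7 \right)} \right)} - 170 = \left(- 5 \frac{4 - \frac{1}{2}}{7 \left(1 - \frac{1}{2}\right)} + 101 \cdot 89\right) - 170 = \left(- 5 \cdot \frac{1}{7} \frac{1}{\frac{1}{2}} \cdot \frac{7}{2} + 8989\right) - 170 = \left(- 5 \cdot \frac{1}{7} \cdot 2 \cdot \frac{7}{2} + 8989\right) - 170 = \left(\left(-5\right) 1 + 8989\right) - 170 = \left(-5 + 8989\right) - 170 = 8984 - 170 = 8814$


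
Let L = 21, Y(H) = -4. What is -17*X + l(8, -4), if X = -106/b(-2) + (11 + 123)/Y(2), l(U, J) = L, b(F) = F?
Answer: -621/2 ≈ -310.50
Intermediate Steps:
l(U, J) = 21
X = 39/2 (X = -106/(-2) + (11 + 123)/(-4) = -106*(-1/2) + 134*(-1/4) = 53 - 67/2 = 39/2 ≈ 19.500)
-17*X + l(8, -4) = -17*39/2 + 21 = -663/2 + 21 = -621/2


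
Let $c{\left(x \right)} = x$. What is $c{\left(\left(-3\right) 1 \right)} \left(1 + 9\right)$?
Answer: $-30$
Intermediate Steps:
$c{\left(\left(-3\right) 1 \right)} \left(1 + 9\right) = \left(-3\right) 1 \left(1 + 9\right) = \left(-3\right) 10 = -30$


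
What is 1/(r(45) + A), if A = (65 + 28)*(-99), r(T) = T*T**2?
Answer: 1/81918 ≈ 1.2207e-5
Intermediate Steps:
r(T) = T**3
A = -9207 (A = 93*(-99) = -9207)
1/(r(45) + A) = 1/(45**3 - 9207) = 1/(91125 - 9207) = 1/81918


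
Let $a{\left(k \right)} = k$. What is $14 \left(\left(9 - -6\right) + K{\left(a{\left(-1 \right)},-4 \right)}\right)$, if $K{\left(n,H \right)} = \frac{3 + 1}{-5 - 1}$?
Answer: $\frac{602}{3} \approx 200.67$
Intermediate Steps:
$K{\left(n,H \right)} = - \frac{2}{3}$ ($K{\left(n,H \right)} = \frac{4}{-6} = 4 \left(- \frac{1}{6}\right) = - \frac{2}{3}$)
$14 \left(\left(9 - -6\right) + K{\left(a{\left(-1 \right)},-4 \right)}\right) = 14 \left(\left(9 - -6\right) - \frac{2}{3}\right) = 14 \left(\left(9 + 6\right) - \frac{2}{3}\right) = 14 \left(15 - \frac{2}{3}\right) = 14 \cdot \frac{43}{3} = \frac{602}{3}$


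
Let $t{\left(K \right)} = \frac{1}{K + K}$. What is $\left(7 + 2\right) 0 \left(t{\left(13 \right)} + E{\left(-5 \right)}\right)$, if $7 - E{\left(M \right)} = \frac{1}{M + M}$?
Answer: $0$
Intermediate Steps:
$t{\left(K \right)} = \frac{1}{2 K}$
$E{\left(M \right)} = 7 - \frac{1}{2 M}$ ($E{\left(M \right)} = 7 - \frac{1}{M + M} = 7 - \frac{1}{2 M}$)
$\left(7 + 2\right) 0 \left(t{\left(13 \right)} + E{\left(-5 \right)}\right) = \left(7 + 2\right) 0 \left(\frac{1}{2 \cdot 13} + \left(7 - \frac{1}{2 \left(-5\right)}\right)\right) = 9 \cdot 0 \left(\frac{1}{2} \cdot \frac{1}{13} + \left(7 - - \frac{1}{10}\right)\right) = 0 \left(\frac{1}{26} + \left(7 + \frac{1}{10}\right)\right) = 0 \left(\frac{1}{26} + \frac{71}{10}\right) = 0 \cdot \frac{464}{65} = 0$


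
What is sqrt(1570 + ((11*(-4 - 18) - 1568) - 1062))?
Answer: I*sqrt(1302) ≈ 36.083*I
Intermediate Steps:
sqrt(1570 + ((11*(-4 - 18) - 1568) - 1062)) = sqrt(1570 + ((11*(-22) - 1568) - 1062)) = sqrt(1570 + ((-242 - 1568) - 1062)) = sqrt(1570 + (-1810 - 1062)) = sqrt(1570 - 2872) = sqrt(-1302) = I*sqrt(1302)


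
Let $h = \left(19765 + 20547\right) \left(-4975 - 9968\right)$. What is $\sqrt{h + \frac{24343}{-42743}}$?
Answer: $\frac{i \sqrt{1100530653429445433}}{42743} \approx 24543.0 i$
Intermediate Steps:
$h = -602382216$ ($h = 40312 \left(-14943\right) = -602382216$)
$\sqrt{h + \frac{24343}{-42743}} = \sqrt{-602382216 + \frac{24343}{-42743}} = \sqrt{-602382216 + 24343 \left(- \frac{1}{42743}\right)} = \sqrt{-602382216 - \frac{24343}{42743}} = \sqrt{- \frac{25747623082831}{42743}} = \frac{i \sqrt{1100530653429445433}}{42743}$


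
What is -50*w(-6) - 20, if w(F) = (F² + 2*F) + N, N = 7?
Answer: -1570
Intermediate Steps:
w(F) = 7 + F² + 2*F (w(F) = (F² + 2*F) + 7 = 7 + F² + 2*F)
-50*w(-6) - 20 = -50*(7 + (-6)² + 2*(-6)) - 20 = -50*(7 + 36 - 12) - 20 = -50*31 - 20 = -1550 - 20 = -1570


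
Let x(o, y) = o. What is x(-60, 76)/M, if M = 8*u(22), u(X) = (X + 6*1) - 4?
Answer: -5/16 ≈ -0.31250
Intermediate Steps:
u(X) = 2 + X (u(X) = (X + 6) - 4 = (6 + X) - 4 = 2 + X)
M = 192 (M = 8*(2 + 22) = 8*24 = 192)
x(-60, 76)/M = -60/192 = -60*1/192 = -5/16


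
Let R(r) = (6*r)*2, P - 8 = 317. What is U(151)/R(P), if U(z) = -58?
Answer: -29/1950 ≈ -0.014872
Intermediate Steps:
P = 325 (P = 8 + 317 = 325)
R(r) = 12*r
U(151)/R(P) = -58/(12*325) = -58/3900 = -58*1/3900 = -29/1950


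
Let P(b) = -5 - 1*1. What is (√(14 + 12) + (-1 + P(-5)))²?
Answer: (7 - √26)² ≈ 3.6137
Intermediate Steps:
P(b) = -6 (P(b) = -5 - 1 = -6)
(√(14 + 12) + (-1 + P(-5)))² = (√(14 + 12) + (-1 - 6))² = (√26 - 7)² = (-7 + √26)²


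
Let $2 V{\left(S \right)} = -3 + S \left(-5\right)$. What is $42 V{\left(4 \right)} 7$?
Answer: $-3381$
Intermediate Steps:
$V{\left(S \right)} = - \frac{3}{2} - \frac{5 S}{2}$ ($V{\left(S \right)} = \frac{-3 + S \left(-5\right)}{2} = \frac{-3 - 5 S}{2} = - \frac{3}{2} - \frac{5 S}{2}$)
$42 V{\left(4 \right)} 7 = 42 \left(- \frac{3}{2} - 10\right) 7 = 42 \left(- \frac{23}{2}\right) 7 = \left(-483\right) 7 = -3381$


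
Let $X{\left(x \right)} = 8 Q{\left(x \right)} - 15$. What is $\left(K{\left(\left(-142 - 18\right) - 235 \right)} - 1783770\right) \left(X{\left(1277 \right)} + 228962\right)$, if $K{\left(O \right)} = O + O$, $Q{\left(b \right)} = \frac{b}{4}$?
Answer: $-413127424560$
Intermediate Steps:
$Q{\left(b \right)} = \frac{b}{4}$ ($Q{\left(b \right)} = b \frac{1}{4} = \frac{b}{4}$)
$K{\left(O \right)} = 2 O$
$X{\left(x \right)} = -15 + 2 x$ ($X{\left(x \right)} = 8 \frac{x}{4} - 15 = 2 x - 15 = -15 + 2 x$)
$\left(K{\left(\left(-142 - 18\right) - 235 \right)} - 1783770\right) \left(X{\left(1277 \right)} + 228962\right) = \left(2 \left(\left(-142 - 18\right) - 235\right) - 1783770\right) \left(\left(-15 + 2 \cdot 1277\right) + 228962\right) = \left(2 \left(-160 - 235\right) - 1783770\right) \left(\left(-15 + 2554\right) + 228962\right) = \left(2 \left(-395\right) - 1783770\right) \left(2539 + 228962\right) = \left(-790 - 1783770\right) 231501 = \left(-1784560\right) 231501 = -413127424560$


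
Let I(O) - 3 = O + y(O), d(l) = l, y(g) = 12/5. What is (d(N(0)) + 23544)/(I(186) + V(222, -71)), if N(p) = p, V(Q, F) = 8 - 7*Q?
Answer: -117720/6773 ≈ -17.381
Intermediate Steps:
y(g) = 12/5 (y(g) = 12*(1/5) = 12/5)
I(O) = 27/5 + O (I(O) = 3 + (O + 12/5) = 3 + (12/5 + O) = 27/5 + O)
(d(N(0)) + 23544)/(I(186) + V(222, -71)) = (0 + 23544)/((27/5 + 186) + (8 - 7*222)) = 23544/(957/5 + (8 - 1554)) = 23544/(957/5 - 1546) = 23544/(-6773/5) = 23544*(-5/6773) = -117720/6773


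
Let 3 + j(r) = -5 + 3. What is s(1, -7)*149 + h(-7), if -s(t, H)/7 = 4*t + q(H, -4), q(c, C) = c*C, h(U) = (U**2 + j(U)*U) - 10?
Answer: -33302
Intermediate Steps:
j(r) = -5 (j(r) = -3 + (-5 + 3) = -3 - 2 = -5)
h(U) = -10 + U**2 - 5*U (h(U) = (U**2 - 5*U) - 10 = -10 + U**2 - 5*U)
q(c, C) = C*c
s(t, H) = -28*t + 28*H (s(t, H) = -7*(4*t - 4*H) = -7*(-4*H + 4*t) = -28*t + 28*H)
s(1, -7)*149 + h(-7) = (-28*1 + 28*(-7))*149 + (-10 + (-7)**2 - 5*(-7)) = (-28 - 196)*149 + (-10 + 49 + 35) = -224*149 + 74 = -33376 + 74 = -33302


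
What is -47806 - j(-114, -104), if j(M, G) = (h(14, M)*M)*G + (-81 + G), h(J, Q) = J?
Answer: -213605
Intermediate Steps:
j(M, G) = -81 + G + 14*G*M (j(M, G) = (14*M)*G + (-81 + G) = 14*G*M + (-81 + G) = -81 + G + 14*G*M)
-47806 - j(-114, -104) = -47806 - (-81 - 104 + 14*(-104)*(-114)) = -47806 - (-81 - 104 + 165984) = -47806 - 1*165799 = -47806 - 165799 = -213605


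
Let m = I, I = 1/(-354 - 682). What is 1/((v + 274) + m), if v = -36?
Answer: 1036/246567 ≈ 0.0042017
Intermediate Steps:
I = -1/1036 (I = 1/(-1036) = -1/1036 ≈ -0.00096525)
m = -1/1036 ≈ -0.00096525
1/((v + 274) + m) = 1/((-36 + 274) - 1/1036) = 1/(238 - 1/1036) = 1/(246567/1036) = 1036/246567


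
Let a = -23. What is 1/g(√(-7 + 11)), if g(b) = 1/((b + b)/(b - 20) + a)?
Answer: -209/9 ≈ -23.222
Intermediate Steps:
g(b) = 1/(-23 + 2*b/(-20 + b)) (g(b) = 1/((b + b)/(b - 20) - 23) = 1/((2*b)/(-20 + b) - 23) = 1/(2*b/(-20 + b) - 23) = 1/(-23 + 2*b/(-20 + b)))
1/g(√(-7 + 11)) = 1/((20 - √(-7 + 11))/(-460 + 21*√(-7 + 11))) = 1/((20 - √4)/(-460 + 21*√4)) = 1/((20 - 1*2)/(-460 + 21*2)) = 1/((20 - 2)/(-460 + 42)) = 1/(18/(-418)) = 1/(-1/418*18) = 1/(-9/209) = -209/9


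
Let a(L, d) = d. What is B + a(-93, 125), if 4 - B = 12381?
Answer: -12252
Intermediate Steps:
B = -12377 (B = 4 - 1*12381 = 4 - 12381 = -12377)
B + a(-93, 125) = -12377 + 125 = -12252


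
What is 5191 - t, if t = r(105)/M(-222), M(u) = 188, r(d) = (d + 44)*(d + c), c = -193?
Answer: 247255/47 ≈ 5260.7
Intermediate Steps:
r(d) = (-193 + d)*(44 + d) (r(d) = (d + 44)*(d - 193) = (44 + d)*(-193 + d) = (-193 + d)*(44 + d))
t = -3278/47 (t = (-8492 + 105**2 - 149*105)/188 = (-8492 + 11025 - 15645)*(1/188) = -13112*1/188 = -3278/47 ≈ -69.745)
5191 - t = 5191 - 1*(-3278/47) = 5191 + 3278/47 = 247255/47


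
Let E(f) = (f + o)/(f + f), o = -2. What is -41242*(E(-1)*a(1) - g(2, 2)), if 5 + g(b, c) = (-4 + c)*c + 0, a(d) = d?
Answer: -433041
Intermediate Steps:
E(f) = (-2 + f)/(2*f) (E(f) = (f - 2)/(f + f) = (-2 + f)/((2*f)) = (-2 + f)*(1/(2*f)) = (-2 + f)/(2*f))
g(b, c) = -5 + c*(-4 + c) (g(b, c) = -5 + ((-4 + c)*c + 0) = -5 + (c*(-4 + c) + 0) = -5 + c*(-4 + c))
-41242*(E(-1)*a(1) - g(2, 2)) = -41242*(((1/2)*(-2 - 1)/(-1))*1 - (-5 + 2**2 - 4*2)) = -41242*(((1/2)*(-1)*(-3))*1 - (-5 + 4 - 8)) = -41242*((3/2)*1 - 1*(-9)) = -41242*(3/2 + 9) = -41242*21/2 = -433041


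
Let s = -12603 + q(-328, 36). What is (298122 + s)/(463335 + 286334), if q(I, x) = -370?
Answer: 285149/749669 ≈ 0.38037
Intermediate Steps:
s = -12973 (s = -12603 - 370 = -12973)
(298122 + s)/(463335 + 286334) = (298122 - 12973)/(463335 + 286334) = 285149/749669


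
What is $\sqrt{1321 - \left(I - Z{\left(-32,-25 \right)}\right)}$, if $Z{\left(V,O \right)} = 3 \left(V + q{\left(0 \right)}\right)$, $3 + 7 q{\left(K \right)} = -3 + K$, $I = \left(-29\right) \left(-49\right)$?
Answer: $\frac{i \sqrt{9730}}{7} \approx 14.092 i$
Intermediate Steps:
$I = 1421$
$q{\left(K \right)} = - \frac{6}{7} + \frac{K}{7}$ ($q{\left(K \right)} = - \frac{3}{7} + \frac{-3 + K}{7} = - \frac{3}{7} + \left(- \frac{3}{7} + \frac{K}{7}\right) = - \frac{6}{7} + \frac{K}{7}$)
$Z{\left(V,O \right)} = - \frac{18}{7} + 3 V$ ($Z{\left(V,O \right)} = 3 \left(V + \left(- \frac{6}{7} + \frac{1}{7} \cdot 0\right)\right) = 3 \left(V + \left(- \frac{6}{7} + 0\right)\right) = 3 \left(V - \frac{6}{7}\right) = 3 \left(- \frac{6}{7} + V\right) = - \frac{18}{7} + 3 V$)
$\sqrt{1321 - \left(I - Z{\left(-32,-25 \right)}\right)} = \sqrt{1321 + \left(\left(- \frac{18}{7} + 3 \left(-32\right)\right) - 1421\right)} = \sqrt{1321 - \frac{10637}{7}} = \sqrt{- \frac{1390}{7}} = \frac{i \sqrt{9730}}{7}$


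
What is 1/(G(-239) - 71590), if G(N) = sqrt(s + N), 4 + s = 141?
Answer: -35795/2562564101 - I*sqrt(102)/5125128202 ≈ -1.3968e-5 - 1.9706e-9*I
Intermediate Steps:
s = 137 (s = -4 + 141 = 137)
G(N) = sqrt(137 + N)
1/(G(-239) - 71590) = 1/(sqrt(137 - 239) - 71590) = 1/(sqrt(-102) - 71590) = 1/(I*sqrt(102) - 71590) = 1/(-71590 + I*sqrt(102))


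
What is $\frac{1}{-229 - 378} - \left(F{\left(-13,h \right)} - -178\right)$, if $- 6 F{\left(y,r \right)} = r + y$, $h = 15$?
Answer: $- \frac{323534}{1821} \approx -177.67$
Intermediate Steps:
$F{\left(y,r \right)} = - \frac{r}{6} - \frac{y}{6}$ ($F{\left(y,r \right)} = - \frac{r + y}{6} = - \frac{r}{6} - \frac{y}{6}$)
$\frac{1}{-229 - 378} - \left(F{\left(-13,h \right)} - -178\right) = \frac{1}{-229 - 378} - \left(\left(\left(- \frac{1}{6}\right) 15 - - \frac{13}{6}\right) - -178\right) = \frac{1}{-607} - \left(\left(- \frac{5}{2} + \frac{13}{6}\right) + 178\right) = - \frac{1}{607} - \left(- \frac{1}{3} + 178\right) = - \frac{1}{607} - \frac{533}{3} = - \frac{323534}{1821}$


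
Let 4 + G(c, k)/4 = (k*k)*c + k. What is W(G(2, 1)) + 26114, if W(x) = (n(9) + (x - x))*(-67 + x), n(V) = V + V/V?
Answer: 25404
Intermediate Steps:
n(V) = 1 + V (n(V) = V + 1 = 1 + V)
G(c, k) = -16 + 4*k + 4*c*k² (G(c, k) = -16 + 4*((k*k)*c + k) = -16 + 4*(k²*c + k) = -16 + 4*(c*k² + k) = -16 + 4*(k + c*k²) = -16 + (4*k + 4*c*k²) = -16 + 4*k + 4*c*k²)
W(x) = -670 + 10*x (W(x) = ((1 + 9) + (x - x))*(-67 + x) = (10 + 0)*(-67 + x) = 10*(-67 + x) = -670 + 10*x)
W(G(2, 1)) + 26114 = (-670 + 10*(-16 + 4*1 + 4*2*1²)) + 26114 = (-670 + 10*(-16 + 4 + 4*2*1)) + 26114 = (-670 + 10*(-16 + 4 + 8)) + 26114 = (-670 + 10*(-4)) + 26114 = (-670 - 40) + 26114 = -710 + 26114 = 25404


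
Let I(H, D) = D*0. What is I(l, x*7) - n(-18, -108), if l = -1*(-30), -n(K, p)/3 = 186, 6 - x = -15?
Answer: 558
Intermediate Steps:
x = 21 (x = 6 - 1*(-15) = 6 + 15 = 21)
n(K, p) = -558 (n(K, p) = -3*186 = -558)
l = 30
I(H, D) = 0
I(l, x*7) - n(-18, -108) = 0 - 1*(-558) = 0 + 558 = 558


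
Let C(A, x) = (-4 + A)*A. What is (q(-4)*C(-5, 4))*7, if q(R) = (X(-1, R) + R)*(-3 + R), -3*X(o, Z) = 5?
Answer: 12495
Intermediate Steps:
X(o, Z) = -5/3 (X(o, Z) = -1/3*5 = -5/3)
q(R) = (-3 + R)*(-5/3 + R) (q(R) = (-5/3 + R)*(-3 + R) = (-3 + R)*(-5/3 + R))
C(A, x) = A*(-4 + A)
(q(-4)*C(-5, 4))*7 = ((5 + (-4)**2 - 14/3*(-4))*(-5*(-4 - 5)))*7 = ((5 + 16 + 56/3)*(-5*(-9)))*7 = ((119/3)*45)*7 = 1785*7 = 12495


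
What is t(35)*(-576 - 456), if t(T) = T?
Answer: -36120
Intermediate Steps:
t(35)*(-576 - 456) = 35*(-576 - 456) = 35*(-1032) = -36120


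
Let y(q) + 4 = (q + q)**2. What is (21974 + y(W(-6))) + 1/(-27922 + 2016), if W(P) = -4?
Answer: 570812803/25906 ≈ 22034.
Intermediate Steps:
y(q) = -4 + 4*q**2 (y(q) = -4 + (q + q)**2 = -4 + (2*q)**2 = -4 + 4*q**2)
(21974 + y(W(-6))) + 1/(-27922 + 2016) = (21974 + (-4 + 4*(-4)**2)) + 1/(-27922 + 2016) = (21974 + (-4 + 4*16)) + 1/(-25906) = (21974 + (-4 + 64)) - 1/25906 = (21974 + 60) - 1/25906 = 22034 - 1/25906 = 570812803/25906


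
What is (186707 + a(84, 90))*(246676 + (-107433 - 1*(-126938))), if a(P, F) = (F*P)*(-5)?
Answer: 39636214167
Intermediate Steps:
a(P, F) = -5*F*P
(186707 + a(84, 90))*(246676 + (-107433 - 1*(-126938))) = (186707 - 5*90*84)*(246676 + (-107433 - 1*(-126938))) = (186707 - 37800)*(246676 + (-107433 + 126938)) = 148907*(246676 + 19505) = 148907*266181 = 39636214167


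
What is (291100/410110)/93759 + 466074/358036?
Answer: 128009644727699/98335875025326 ≈ 1.3018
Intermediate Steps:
(291100/410110)/93759 + 466074/358036 = (291100*(1/410110))*(1/93759) + 466074*(1/358036) = (29110/41011)*(1/93759) + 33291/25574 = 29110/3845150349 + 33291/25574 = 128009644727699/98335875025326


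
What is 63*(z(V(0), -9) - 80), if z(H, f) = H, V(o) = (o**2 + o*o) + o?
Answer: -5040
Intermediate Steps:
V(o) = o + 2*o**2 (V(o) = (o**2 + o**2) + o = 2*o**2 + o = o + 2*o**2)
63*(z(V(0), -9) - 80) = 63*(0*(1 + 2*0) - 80) = 63*(0*(1 + 0) - 80) = 63*(0*1 - 80) = 63*(0 - 80) = 63*(-80) = -5040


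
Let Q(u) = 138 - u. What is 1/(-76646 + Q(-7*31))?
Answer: -1/76291 ≈ -1.3108e-5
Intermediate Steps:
1/(-76646 + Q(-7*31)) = 1/(-76646 + (138 - (-7)*31)) = 1/(-76646 + (138 - 1*(-217))) = 1/(-76646 + (138 + 217)) = 1/(-76646 + 355) = 1/(-76291) = -1/76291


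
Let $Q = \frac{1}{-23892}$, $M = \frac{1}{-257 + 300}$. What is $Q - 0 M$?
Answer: $- \frac{1}{23892} \approx -4.1855 \cdot 10^{-5}$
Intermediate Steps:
$M = \frac{1}{43} \approx 0.023256$
$Q = - \frac{1}{23892} \approx -4.1855 \cdot 10^{-5}$
$Q - 0 M = - \frac{1}{23892} - 0 \cdot \frac{1}{43} = - \frac{1}{23892} - 0 = - \frac{1}{23892} + 0 = - \frac{1}{23892}$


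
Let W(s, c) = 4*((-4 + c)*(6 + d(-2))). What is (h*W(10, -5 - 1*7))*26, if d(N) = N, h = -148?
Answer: 985088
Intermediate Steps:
W(s, c) = -64 + 16*c (W(s, c) = 4*((-4 + c)*(6 - 2)) = 4*((-4 + c)*4) = 4*(-16 + 4*c) = -64 + 16*c)
(h*W(10, -5 - 1*7))*26 = -148*(-64 + 16*(-5 - 1*7))*26 = -148*(-64 + 16*(-5 - 7))*26 = -148*(-64 + 16*(-12))*26 = -148*(-64 - 192)*26 = -148*(-256)*26 = 37888*26 = 985088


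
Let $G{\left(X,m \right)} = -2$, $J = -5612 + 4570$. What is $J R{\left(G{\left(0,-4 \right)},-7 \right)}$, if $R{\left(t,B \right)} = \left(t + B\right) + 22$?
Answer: $-13546$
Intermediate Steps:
$J = -1042$
$R{\left(t,B \right)} = 22 + B + t$ ($R{\left(t,B \right)} = \left(B + t\right) + 22 = 22 + B + t$)
$J R{\left(G{\left(0,-4 \right)},-7 \right)} = - 1042 \left(22 - 7 - 2\right) = \left(-1042\right) 13 = -13546$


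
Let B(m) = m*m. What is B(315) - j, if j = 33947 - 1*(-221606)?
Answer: -156328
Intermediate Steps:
B(m) = m**2
j = 255553 (j = 33947 + 221606 = 255553)
B(315) - j = 315**2 - 1*255553 = 99225 - 255553 = -156328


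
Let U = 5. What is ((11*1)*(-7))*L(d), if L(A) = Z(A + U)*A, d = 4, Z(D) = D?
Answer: -2772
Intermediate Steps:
L(A) = A*(5 + A) (L(A) = (A + 5)*A = (5 + A)*A = A*(5 + A))
((11*1)*(-7))*L(d) = ((11*1)*(-7))*(4*(5 + 4)) = (11*(-7))*(4*9) = -77*36 = -2772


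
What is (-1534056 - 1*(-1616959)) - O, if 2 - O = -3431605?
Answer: -3348704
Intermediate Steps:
O = 3431607 (O = 2 - 1*(-3431605) = 2 + 3431605 = 3431607)
(-1534056 - 1*(-1616959)) - O = (-1534056 - 1*(-1616959)) - 1*3431607 = (-1534056 + 1616959) - 3431607 = 82903 - 3431607 = -3348704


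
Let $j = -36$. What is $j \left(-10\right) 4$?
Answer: $1440$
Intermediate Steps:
$j \left(-10\right) 4 = \left(-36\right) \left(-10\right) 4 = 360 \cdot 4 = 1440$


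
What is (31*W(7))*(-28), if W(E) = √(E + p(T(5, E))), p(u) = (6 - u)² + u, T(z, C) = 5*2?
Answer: -868*√33 ≈ -4986.3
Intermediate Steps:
T(z, C) = 10
p(u) = u + (6 - u)²
W(E) = √(26 + E) (W(E) = √(E + (10 + (-6 + 10)²)) = √(E + (10 + 4²)) = √(E + (10 + 16)) = √(E + 26) = √(26 + E))
(31*W(7))*(-28) = (31*√(26 + 7))*(-28) = (31*√33)*(-28) = -868*√33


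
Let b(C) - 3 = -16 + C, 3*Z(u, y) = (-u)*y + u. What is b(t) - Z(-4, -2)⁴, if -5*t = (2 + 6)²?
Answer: -1409/5 ≈ -281.80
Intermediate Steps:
Z(u, y) = u/3 - u*y/3 (Z(u, y) = ((-u)*y + u)/3 = (-u*y + u)/3 = (u - u*y)/3 = u/3 - u*y/3)
t = -64/5 (t = -(2 + 6)²/5 = -⅕*8² = -⅕*64 = -64/5 ≈ -12.800)
b(C) = -13 + C (b(C) = 3 + (-16 + C) = -13 + C)
b(t) - Z(-4, -2)⁴ = (-13 - 64/5) - ((⅓)*(-4)*(1 - 1*(-2)))⁴ = -129/5 - ((⅓)*(-4)*(1 + 2))⁴ = -129/5 - ((⅓)*(-4)*3)⁴ = -129/5 - 1*(-4)⁴ = -129/5 - 1*256 = -129/5 - 256 = -1409/5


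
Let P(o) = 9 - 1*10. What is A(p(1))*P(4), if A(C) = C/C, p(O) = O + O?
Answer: -1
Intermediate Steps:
p(O) = 2*O
P(o) = -1 (P(o) = 9 - 10 = -1)
A(C) = 1
A(p(1))*P(4) = 1*(-1) = -1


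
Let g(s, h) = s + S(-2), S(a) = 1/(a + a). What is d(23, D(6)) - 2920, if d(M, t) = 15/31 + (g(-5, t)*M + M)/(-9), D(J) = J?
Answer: -3246059/1116 ≈ -2908.7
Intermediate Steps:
S(a) = 1/(2*a)
g(s, h) = -¼ + s (g(s, h) = s + (½)/(-2) = s + (½)*(-½) = s - ¼ = -¼ + s)
d(M, t) = 15/31 + 17*M/36 (d(M, t) = 15/31 + ((-¼ - 5)*M + M)/(-9) = 15*(1/31) + (-21*M/4 + M)*(-⅑) = 15/31 - 17*M/4*(-⅑) = 15/31 + 17*M/36)
d(23, D(6)) - 2920 = (15/31 + (17/36)*23) - 2920 = (15/31 + 391/36) - 2920 = 12661/1116 - 2920 = -3246059/1116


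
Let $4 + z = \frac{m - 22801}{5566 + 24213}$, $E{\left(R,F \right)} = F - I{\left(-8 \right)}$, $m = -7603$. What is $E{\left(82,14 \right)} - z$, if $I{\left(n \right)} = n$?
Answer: $\frac{804658}{29779} \approx 27.021$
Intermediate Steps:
$E{\left(R,F \right)} = 8 + F$ ($E{\left(R,F \right)} = F - -8 = F + 8 = 8 + F$)
$z = - \frac{149520}{29779}$ ($z = -4 + \frac{-7603 - 22801}{5566 + 24213} = -4 - \frac{30404}{29779} = - \frac{149520}{29779} \approx -5.021$)
$E{\left(82,14 \right)} - z = \left(8 + 14\right) - - \frac{149520}{29779} = 22 + \frac{149520}{29779} = \frac{804658}{29779}$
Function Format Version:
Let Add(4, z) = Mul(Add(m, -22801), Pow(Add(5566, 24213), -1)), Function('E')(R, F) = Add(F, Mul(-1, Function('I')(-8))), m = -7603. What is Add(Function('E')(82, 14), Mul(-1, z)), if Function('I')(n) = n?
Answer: Rational(804658, 29779) ≈ 27.021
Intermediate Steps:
Function('E')(R, F) = Add(8, F) (Function('E')(R, F) = Add(F, Mul(-1, -8)) = Add(F, 8) = Add(8, F))
z = Rational(-149520, 29779) (z = Add(-4, Mul(Add(-7603, -22801), Pow(Add(5566, 24213), -1))) = Add(-4, Mul(-30404, Pow(29779, -1))) = Add(-4, Mul(-30404, Rational(1, 29779))) = Add(-4, Rational(-30404, 29779)) = Rational(-149520, 29779) ≈ -5.0210)
Add(Function('E')(82, 14), Mul(-1, z)) = Add(Add(8, 14), Mul(-1, Rational(-149520, 29779))) = Add(22, Rational(149520, 29779)) = Rational(804658, 29779)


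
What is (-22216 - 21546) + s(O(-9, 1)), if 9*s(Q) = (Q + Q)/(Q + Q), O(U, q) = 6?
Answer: -393857/9 ≈ -43762.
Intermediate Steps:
s(Q) = ⅑ (s(Q) = ((Q + Q)/(Q + Q))/9 = ((2*Q)/((2*Q)))/9 = ((2*Q)*(1/(2*Q)))/9 = (⅑)*1 = ⅑)
(-22216 - 21546) + s(O(-9, 1)) = (-22216 - 21546) + ⅑ = -43762 + ⅑ = -393857/9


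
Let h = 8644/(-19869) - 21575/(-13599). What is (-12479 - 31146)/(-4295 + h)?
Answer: 3929136971625/386730522242 ≈ 10.160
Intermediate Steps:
h = 103707973/90066177 (h = 8644*(-1/19869) - 21575*(-1/13599) = -8644/19869 + 21575/13599 = 103707973/90066177 ≈ 1.1515)
(-12479 - 31146)/(-4295 + h) = (-12479 - 31146)/(-4295 + 103707973/90066177) = -43625/(-386730522242/90066177) = -43625*(-90066177/386730522242) = 3929136971625/386730522242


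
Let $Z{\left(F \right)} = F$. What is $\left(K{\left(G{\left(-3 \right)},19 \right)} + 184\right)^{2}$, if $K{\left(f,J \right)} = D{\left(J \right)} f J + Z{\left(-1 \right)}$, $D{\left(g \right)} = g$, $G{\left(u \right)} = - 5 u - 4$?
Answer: $17255716$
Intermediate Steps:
$G{\left(u \right)} = -4 - 5 u$
$K{\left(f,J \right)} = -1 + f J^{2}$ ($K{\left(f,J \right)} = J f J - 1 = f J^{2} - 1 = -1 + f J^{2}$)
$\left(K{\left(G{\left(-3 \right)},19 \right)} + 184\right)^{2} = \left(\left(-1 + \left(-4 - -15\right) 19^{2}\right) + 184\right)^{2} = \left(\left(-1 + \left(-4 + 15\right) 361\right) + 184\right)^{2} = \left(\left(-1 + 11 \cdot 361\right) + 184\right)^{2} = \left(\left(-1 + 3971\right) + 184\right)^{2} = \left(3970 + 184\right)^{2} = 4154^{2} = 17255716$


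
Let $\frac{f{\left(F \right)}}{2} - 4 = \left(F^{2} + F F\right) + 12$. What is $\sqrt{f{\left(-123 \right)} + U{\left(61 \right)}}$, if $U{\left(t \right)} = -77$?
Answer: $3 \sqrt{6719} \approx 245.91$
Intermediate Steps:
$f{\left(F \right)} = 32 + 4 F^{2}$ ($f{\left(F \right)} = 8 + 2 \left(\left(F^{2} + F F\right) + 12\right) = 8 + 2 \left(\left(F^{2} + F^{2}\right) + 12\right) = 8 + 2 \left(2 F^{2} + 12\right) = 8 + 2 \left(12 + 2 F^{2}\right) = 8 + \left(24 + 4 F^{2}\right) = 32 + 4 F^{2}$)
$\sqrt{f{\left(-123 \right)} + U{\left(61 \right)}} = \sqrt{\left(32 + 4 \left(-123\right)^{2}\right) - 77} = \sqrt{\left(32 + 4 \cdot 15129\right) - 77} = \sqrt{\left(32 + 60516\right) - 77} = \sqrt{60548 - 77} = \sqrt{60471} = 3 \sqrt{6719}$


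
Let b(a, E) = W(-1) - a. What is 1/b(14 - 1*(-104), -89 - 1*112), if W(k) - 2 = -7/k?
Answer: -1/109 ≈ -0.0091743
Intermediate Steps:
W(k) = 2 - 7/k
b(a, E) = 9 - a (b(a, E) = (2 - 7/(-1)) - a = (2 - 7*(-1)) - a = (2 + 7) - a = 9 - a)
1/b(14 - 1*(-104), -89 - 1*112) = 1/(9 - (14 - 1*(-104))) = 1/(9 - (14 + 104)) = 1/(9 - 1*118) = 1/(9 - 118) = 1/(-109) = -1/109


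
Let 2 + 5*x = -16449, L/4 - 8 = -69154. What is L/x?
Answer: 1382920/16451 ≈ 84.063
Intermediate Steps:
L = -276584 (L = 32 + 4*(-69154) = 32 - 276616 = -276584)
x = -16451/5 (x = -2/5 + (1/5)*(-16449) = -2/5 - 16449/5 = -16451/5 ≈ -3290.2)
L/x = -276584/(-16451/5) = -276584*(-5/16451) = 1382920/16451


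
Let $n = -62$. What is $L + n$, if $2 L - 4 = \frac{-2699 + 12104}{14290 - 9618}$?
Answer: $- \frac{551235}{9344} \approx -58.993$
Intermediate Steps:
$L = \frac{28093}{9344}$ ($L = 2 + \frac{\left(-2699 + 12104\right) \frac{1}{14290 - 9618}}{2} = 2 + \frac{9405 \cdot \frac{1}{4672}}{2} = 2 + \frac{1}{2} \cdot \frac{9405}{4672} = 2 + \frac{9405}{9344} = \frac{28093}{9344} \approx 3.0065$)
$L + n = \frac{28093}{9344} - 62 = - \frac{551235}{9344}$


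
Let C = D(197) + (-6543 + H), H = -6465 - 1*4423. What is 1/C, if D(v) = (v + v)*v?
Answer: 1/60187 ≈ 1.6615e-5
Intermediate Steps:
H = -10888 (H = -6465 - 4423 = -10888)
D(v) = 2*v² (D(v) = (2*v)*v = 2*v²)
C = 60187 (C = 2*197² + (-6543 - 10888) = 2*38809 - 17431 = 77618 - 17431 = 60187)
1/C = 1/60187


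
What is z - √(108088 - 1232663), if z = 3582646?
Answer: 3582646 - 5*I*√44983 ≈ 3.5826e+6 - 1060.5*I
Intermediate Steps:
z - √(108088 - 1232663) = 3582646 - √(108088 - 1232663) = 3582646 - √(-1124575) = 3582646 - 5*I*√44983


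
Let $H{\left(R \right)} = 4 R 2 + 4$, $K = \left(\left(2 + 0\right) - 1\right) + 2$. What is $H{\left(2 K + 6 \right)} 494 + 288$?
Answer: $49688$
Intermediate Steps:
$K = 3$ ($K = \left(2 - 1\right) + 2 = 1 + 2 = 3$)
$H{\left(R \right)} = 4 + 8 R$ ($H{\left(R \right)} = 4 \cdot 2 R + 4 = 8 R + 4 = 4 + 8 R$)
$H{\left(2 K + 6 \right)} 494 + 288 = \left(4 + 8 \left(2 \cdot 3 + 6\right)\right) 494 + 288 = \left(4 + 8 \left(6 + 6\right)\right) 494 + 288 = \left(4 + 8 \cdot 12\right) 494 + 288 = \left(4 + 96\right) 494 + 288 = 100 \cdot 494 + 288 = 49400 + 288 = 49688$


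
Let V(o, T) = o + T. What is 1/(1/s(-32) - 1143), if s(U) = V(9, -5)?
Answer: -4/4571 ≈ -0.00087508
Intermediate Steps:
V(o, T) = T + o
s(U) = 4 (s(U) = -5 + 9 = 4)
1/(1/s(-32) - 1143) = 1/(1/4 - 1143) = 1/(¼ - 1143) = 1/(-4571/4) = -4/4571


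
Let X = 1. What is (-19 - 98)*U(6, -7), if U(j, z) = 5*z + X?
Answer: 3978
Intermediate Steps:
U(j, z) = 1 + 5*z (U(j, z) = 5*z + 1 = 1 + 5*z)
(-19 - 98)*U(6, -7) = (-19 - 98)*(1 + 5*(-7)) = -117*(1 - 35) = -117*(-34) = 3978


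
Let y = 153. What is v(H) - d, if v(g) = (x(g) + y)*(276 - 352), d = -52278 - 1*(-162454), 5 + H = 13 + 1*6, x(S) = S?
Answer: -122868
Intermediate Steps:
H = 14 (H = -5 + (13 + 1*6) = -5 + (13 + 6) = -5 + 19 = 14)
d = 110176 (d = -52278 + 162454 = 110176)
v(g) = -11628 - 76*g (v(g) = (g + 153)*(276 - 352) = (153 + g)*(-76) = -11628 - 76*g)
v(H) - d = (-11628 - 76*14) - 1*110176 = (-11628 - 1064) - 110176 = -12692 - 110176 = -122868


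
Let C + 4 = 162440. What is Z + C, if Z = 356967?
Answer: 519403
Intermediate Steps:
C = 162436 (C = -4 + 162440 = 162436)
Z + C = 356967 + 162436 = 519403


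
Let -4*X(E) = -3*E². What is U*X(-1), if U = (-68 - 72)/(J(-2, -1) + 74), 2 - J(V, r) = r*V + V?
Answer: -105/76 ≈ -1.3816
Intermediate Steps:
J(V, r) = 2 - V - V*r (J(V, r) = 2 - (r*V + V) = 2 - (V*r + V) = 2 - (V + V*r) = 2 + (-V - V*r) = 2 - V - V*r)
U = -35/19 (U = (-68 - 72)/((2 - 1*(-2) - 1*(-2)*(-1)) + 74) = -140/((2 + 2 - 2) + 74) = -140/(2 + 74) = -140/76 = -140*1/76 = -35/19 ≈ -1.8421)
X(E) = 3*E²/4 (X(E) = -(-3)*E²/4 = 3*E²/4)
U*X(-1) = -105*(-1)²/76 = -105/76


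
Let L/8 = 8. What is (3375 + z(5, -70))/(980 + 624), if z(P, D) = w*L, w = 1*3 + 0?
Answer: 3567/1604 ≈ 2.2238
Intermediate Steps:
w = 3 (w = 3 + 0 = 3)
L = 64 (L = 8*8 = 64)
z(P, D) = 192 (z(P, D) = 3*64 = 192)
(3375 + z(5, -70))/(980 + 624) = (3375 + 192)/(980 + 624) = 3567/1604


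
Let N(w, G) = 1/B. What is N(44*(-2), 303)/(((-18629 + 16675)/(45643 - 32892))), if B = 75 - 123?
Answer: 12751/93792 ≈ 0.13595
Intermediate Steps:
B = -48
N(w, G) = -1/48 (N(w, G) = 1/(-48) = -1/48)
N(44*(-2), 303)/(((-18629 + 16675)/(45643 - 32892))) = -(45643 - 32892)/(-18629 + 16675)/48 = -1/(48*((-1954/12751))) = -1/(48*((-1954*1/12751))) = -1/(48*(-1954/12751)) = -1/48*(-12751/1954) = 12751/93792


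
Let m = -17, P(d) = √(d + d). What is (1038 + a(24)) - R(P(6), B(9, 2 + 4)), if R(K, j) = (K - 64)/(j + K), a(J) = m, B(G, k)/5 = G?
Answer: 686055/671 - 218*√3/2013 ≈ 1022.2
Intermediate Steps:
P(d) = √2*√d (P(d) = √(2*d) = √2*√d)
B(G, k) = 5*G
a(J) = -17
R(K, j) = (-64 + K)/(K + j)
(1038 + a(24)) - R(P(6), B(9, 2 + 4)) = (1038 - 17) - (-64 + √2*√6)/(√2*√6 + 5*9) = 1021 - (-64 + 2*√3)/(2*√3 + 45) = 1021 - (-64 + 2*√3)/(45 + 2*√3)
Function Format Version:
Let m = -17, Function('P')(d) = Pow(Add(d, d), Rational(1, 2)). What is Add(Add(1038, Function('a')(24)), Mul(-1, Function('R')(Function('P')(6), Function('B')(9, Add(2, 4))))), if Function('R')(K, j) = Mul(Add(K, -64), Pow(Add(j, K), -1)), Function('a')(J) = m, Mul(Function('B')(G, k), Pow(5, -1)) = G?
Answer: Add(Rational(686055, 671), Mul(Rational(-218, 2013), Pow(3, Rational(1, 2)))) ≈ 1022.2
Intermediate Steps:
Function('P')(d) = Mul(Pow(2, Rational(1, 2)), Pow(d, Rational(1, 2))) (Function('P')(d) = Pow(Mul(2, d), Rational(1, 2)) = Mul(Pow(2, Rational(1, 2)), Pow(d, Rational(1, 2))))
Function('B')(G, k) = Mul(5, G)
Function('a')(J) = -17
Function('R')(K, j) = Mul(Pow(Add(K, j), -1), Add(-64, K)) (Function('R')(K, j) = Mul(Add(-64, K), Pow(Add(K, j), -1)) = Mul(Pow(Add(K, j), -1), Add(-64, K)))
Add(Add(1038, Function('a')(24)), Mul(-1, Function('R')(Function('P')(6), Function('B')(9, Add(2, 4))))) = Add(Add(1038, -17), Mul(-1, Mul(Pow(Add(Mul(Pow(2, Rational(1, 2)), Pow(6, Rational(1, 2))), Mul(5, 9)), -1), Add(-64, Mul(Pow(2, Rational(1, 2)), Pow(6, Rational(1, 2))))))) = Add(1021, Mul(-1, Mul(Pow(Add(Mul(2, Pow(3, Rational(1, 2))), 45), -1), Add(-64, Mul(2, Pow(3, Rational(1, 2))))))) = Add(1021, Mul(-1, Mul(Pow(Add(45, Mul(2, Pow(3, Rational(1, 2)))), -1), Add(-64, Mul(2, Pow(3, Rational(1, 2))))))) = Add(1021, Mul(-1, Pow(Add(45, Mul(2, Pow(3, Rational(1, 2)))), -1), Add(-64, Mul(2, Pow(3, Rational(1, 2))))))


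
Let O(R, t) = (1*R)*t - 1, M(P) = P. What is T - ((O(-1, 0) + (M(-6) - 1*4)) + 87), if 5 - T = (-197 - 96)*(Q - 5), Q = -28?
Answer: -9740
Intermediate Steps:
O(R, t) = -1 + R*t (O(R, t) = R*t - 1 = -1 + R*t)
T = -9664 (T = 5 - (-197 - 96)*(-28 - 5) = 5 - (-293)*(-33) = 5 - 1*9669 = 5 - 9669 = -9664)
T - ((O(-1, 0) + (M(-6) - 1*4)) + 87) = -9664 - (((-1 - 1*0) + (-6 - 1*4)) + 87) = -9664 - (((-1 + 0) + (-6 - 4)) + 87) = -9664 - ((-1 - 10) + 87) = -9664 - (-11 + 87) = -9664 - 1*76 = -9664 - 76 = -9740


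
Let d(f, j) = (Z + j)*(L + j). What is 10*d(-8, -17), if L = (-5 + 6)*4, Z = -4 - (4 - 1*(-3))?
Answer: 3640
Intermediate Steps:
Z = -11 (Z = -4 - (4 + 3) = -4 - 1*7 = -4 - 7 = -11)
L = 4 (L = 1*4 = 4)
d(f, j) = (-11 + j)*(4 + j)
10*d(-8, -17) = 10*(-44 + (-17)² - 7*(-17)) = 10*(-44 + 289 + 119) = 10*364 = 3640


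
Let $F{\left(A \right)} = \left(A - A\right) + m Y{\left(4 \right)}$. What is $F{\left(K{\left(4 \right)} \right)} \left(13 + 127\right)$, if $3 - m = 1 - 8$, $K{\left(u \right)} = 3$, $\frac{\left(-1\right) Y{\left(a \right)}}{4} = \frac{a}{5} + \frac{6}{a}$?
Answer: $-12880$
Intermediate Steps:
$Y{\left(a \right)} = - \frac{24}{a} - \frac{4 a}{5}$ ($Y{\left(a \right)} = - 4 \left(\frac{a}{5} + \frac{6}{a}\right) = - 4 \left(\frac{6}{a} + \frac{a}{5}\right) = - \frac{24}{a} - \frac{4 a}{5}$)
$m = 10$ ($m = 3 - \left(1 - 8\right) = 3 - -7 = 3 + 7 = 10$)
$F{\left(A \right)} = -92$ ($F{\left(A \right)} = \left(A - A\right) + 10 \left(- \frac{24}{4} - \frac{16}{5}\right) = 0 + 10 \left(\left(-24\right) \frac{1}{4} - \frac{16}{5}\right) = 0 + 10 \left(-6 - \frac{16}{5}\right) = 0 + 10 \left(- \frac{46}{5}\right) = 0 - 92 = -92$)
$F{\left(K{\left(4 \right)} \right)} \left(13 + 127\right) = - 92 \left(13 + 127\right) = \left(-92\right) 140 = -12880$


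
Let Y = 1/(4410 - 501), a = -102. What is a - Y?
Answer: -398719/3909 ≈ -102.00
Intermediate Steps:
Y = 1/3909 ≈ 0.00025582
a - Y = -102 - 1*1/3909 = -102 - 1/3909 = -398719/3909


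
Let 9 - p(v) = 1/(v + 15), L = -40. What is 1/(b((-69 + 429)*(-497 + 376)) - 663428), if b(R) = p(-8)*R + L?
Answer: -7/7344996 ≈ -9.5303e-7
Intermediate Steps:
p(v) = 9 - 1/(15 + v) (p(v) = 9 - 1/(v + 15) = 9 - 1/(15 + v))
b(R) = -40 + 62*R/7 (b(R) = ((134 + 9*(-8))/(15 - 8))*R - 40 = ((134 - 72)/7)*R - 40 = ((⅐)*62)*R - 40 = 62*R/7 - 40 = -40 + 62*R/7)
1/(b((-69 + 429)*(-497 + 376)) - 663428) = 1/((-40 + 62*((-69 + 429)*(-497 + 376))/7) - 663428) = 1/((-40 + 62*(360*(-121))/7) - 663428) = 1/((-40 + (62/7)*(-43560)) - 663428) = 1/((-40 - 2700720/7) - 663428) = 1/(-2701000/7 - 663428) = 1/(-7344996/7) = -7/7344996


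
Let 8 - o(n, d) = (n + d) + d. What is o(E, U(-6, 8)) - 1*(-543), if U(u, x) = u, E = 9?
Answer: 554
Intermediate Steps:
o(n, d) = 8 - n - 2*d (o(n, d) = 8 - ((n + d) + d) = 8 - ((d + n) + d) = 8 - (n + 2*d) = 8 + (-n - 2*d) = 8 - n - 2*d)
o(E, U(-6, 8)) - 1*(-543) = (8 - 1*9 - 2*(-6)) - 1*(-543) = (8 - 9 + 12) + 543 = 11 + 543 = 554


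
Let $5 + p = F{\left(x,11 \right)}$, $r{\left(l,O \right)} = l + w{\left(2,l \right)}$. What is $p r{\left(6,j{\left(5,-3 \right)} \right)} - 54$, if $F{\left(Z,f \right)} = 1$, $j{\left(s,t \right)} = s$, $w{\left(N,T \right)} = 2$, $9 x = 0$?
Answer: $-86$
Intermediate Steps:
$x = 0$ ($x = \frac{1}{9} \cdot 0 = 0$)
$r{\left(l,O \right)} = 2 + l$ ($r{\left(l,O \right)} = l + 2 = 2 + l$)
$p = -4$ ($p = -5 + 1 = -4$)
$p r{\left(6,j{\left(5,-3 \right)} \right)} - 54 = - 4 \left(2 + 6\right) - 54 = \left(-4\right) 8 - 54 = -32 - 54 = -86$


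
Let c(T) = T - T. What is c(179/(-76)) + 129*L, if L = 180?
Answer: 23220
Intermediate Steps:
c(T) = 0
c(179/(-76)) + 129*L = 0 + 129*180 = 0 + 23220 = 23220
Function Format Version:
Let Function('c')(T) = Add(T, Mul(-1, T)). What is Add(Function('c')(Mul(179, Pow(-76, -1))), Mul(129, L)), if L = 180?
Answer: 23220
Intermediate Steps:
Function('c')(T) = 0
Add(Function('c')(Mul(179, Pow(-76, -1))), Mul(129, L)) = Add(0, Mul(129, 180)) = Add(0, 23220) = 23220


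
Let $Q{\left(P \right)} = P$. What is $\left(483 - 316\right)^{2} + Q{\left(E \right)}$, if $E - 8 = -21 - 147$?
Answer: $27729$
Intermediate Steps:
$E = -160$ ($E = 8 - 168 = -160$)
$\left(483 - 316\right)^{2} + Q{\left(E \right)} = \left(483 - 316\right)^{2} - 160 = 167^{2} - 160 = 27889 - 160 = 27729$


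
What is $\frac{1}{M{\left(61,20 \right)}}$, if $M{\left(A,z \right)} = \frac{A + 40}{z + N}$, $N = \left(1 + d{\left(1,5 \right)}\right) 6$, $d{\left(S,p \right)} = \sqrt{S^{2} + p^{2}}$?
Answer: $\frac{26}{101} + \frac{6 \sqrt{26}}{101} \approx 0.56034$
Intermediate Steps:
$N = 6 + 6 \sqrt{26}$ ($N = \left(1 + \sqrt{1^{2} + 5^{2}}\right) 6 = \left(1 + \sqrt{1 + 25}\right) 6 = \left(1 + \sqrt{26}\right) 6 = 6 + 6 \sqrt{26} \approx 36.594$)
$M{\left(A,z \right)} = \frac{40 + A}{6 + z + 6 \sqrt{26}}$ ($M{\left(A,z \right)} = \frac{A + 40}{z + \left(6 + 6 \sqrt{26}\right)} = \frac{40 + A}{6 + z + 6 \sqrt{26}}$)
$\frac{1}{M{\left(61,20 \right)}} = \frac{1}{\frac{1}{6 + 20 + 6 \sqrt{26}} \left(40 + 61\right)} = \frac{1}{\frac{1}{26 + 6 \sqrt{26}} \cdot 101} = \frac{1}{101 \frac{1}{26 + 6 \sqrt{26}}} = \frac{26}{101} + \frac{6 \sqrt{26}}{101}$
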